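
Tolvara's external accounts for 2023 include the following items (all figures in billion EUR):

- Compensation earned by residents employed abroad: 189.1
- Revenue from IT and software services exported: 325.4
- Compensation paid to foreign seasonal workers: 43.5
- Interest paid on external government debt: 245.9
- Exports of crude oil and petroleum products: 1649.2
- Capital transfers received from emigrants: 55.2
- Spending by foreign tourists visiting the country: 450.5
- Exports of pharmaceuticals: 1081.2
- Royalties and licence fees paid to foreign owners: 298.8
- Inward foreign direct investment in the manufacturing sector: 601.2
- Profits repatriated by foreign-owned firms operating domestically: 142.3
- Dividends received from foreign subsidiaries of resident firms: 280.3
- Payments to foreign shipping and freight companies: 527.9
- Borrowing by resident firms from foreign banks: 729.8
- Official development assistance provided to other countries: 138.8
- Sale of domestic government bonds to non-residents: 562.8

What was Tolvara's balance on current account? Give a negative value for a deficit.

2578.5

Goods: 1081.2 + 1649.2 = 2730.4
Services: 450.5 - 527.9 - 298.8 + 325.4 = -50.8
Primary income: 189.1 - 142.3 - 43.5 + 280.3 - 245.9 = 37.7
Secondary income: -138.8
Current account = 2730.4 + (-50.8) + 37.7 + (-138.8) = 2578.5
(Excluded from the current account — capital account: capital transfers received from emigrants 55.2; financial account: inward foreign direct investment in the manufacturing sector 601.2, borrowing by resident firms from foreign banks 729.8, sale of domestic government bonds to non-residents 562.8.)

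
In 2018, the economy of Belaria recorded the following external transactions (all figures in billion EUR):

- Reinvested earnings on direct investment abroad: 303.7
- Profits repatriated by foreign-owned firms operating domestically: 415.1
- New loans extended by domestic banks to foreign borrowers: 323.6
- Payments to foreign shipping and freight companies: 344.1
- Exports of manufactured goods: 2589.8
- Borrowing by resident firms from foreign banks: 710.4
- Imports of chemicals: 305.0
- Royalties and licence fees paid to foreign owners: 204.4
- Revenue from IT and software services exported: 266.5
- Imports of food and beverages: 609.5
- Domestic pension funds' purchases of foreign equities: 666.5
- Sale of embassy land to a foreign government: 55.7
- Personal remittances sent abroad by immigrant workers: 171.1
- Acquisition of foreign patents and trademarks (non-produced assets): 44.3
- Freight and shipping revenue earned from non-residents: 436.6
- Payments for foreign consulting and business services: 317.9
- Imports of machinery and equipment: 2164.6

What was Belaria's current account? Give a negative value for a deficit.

Goods: 2589.8 - 305.0 - 2164.6 - 609.5 = -489.3
Services: -317.9 + 266.5 - 344.1 - 204.4 + 436.6 = -163.3
Primary income: -415.1 + 303.7 = -111.4
Secondary income: -171.1
Current account = (-489.3) + (-163.3) + (-111.4) + (-171.1) = -935.1
(Excluded from the current account — financial account: new loans extended by domestic banks to foreign borrowers 323.6, borrowing by resident firms from foreign banks 710.4, domestic pension funds' purchases of foreign equities 666.5; capital account: sale of embassy land to a foreign government 55.7, acquisition of foreign patents and trademarks (non-produced assets) 44.3.)

-935.1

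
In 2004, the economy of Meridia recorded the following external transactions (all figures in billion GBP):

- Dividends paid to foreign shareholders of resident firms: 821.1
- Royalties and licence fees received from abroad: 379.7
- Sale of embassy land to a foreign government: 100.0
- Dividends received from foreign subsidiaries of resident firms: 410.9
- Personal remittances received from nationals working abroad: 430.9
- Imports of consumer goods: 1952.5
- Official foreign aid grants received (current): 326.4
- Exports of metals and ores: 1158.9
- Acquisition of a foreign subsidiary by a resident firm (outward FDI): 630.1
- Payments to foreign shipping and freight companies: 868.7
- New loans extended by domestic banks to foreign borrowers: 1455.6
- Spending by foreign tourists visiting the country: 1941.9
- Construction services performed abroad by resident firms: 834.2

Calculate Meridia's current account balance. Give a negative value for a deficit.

1840.6

Goods: -1952.5 + 1158.9 = -793.6
Services: -868.7 + 1941.9 + 379.7 + 834.2 = 2287.1
Primary income: -821.1 + 410.9 = -410.2
Secondary income: 430.9 + 326.4 = 757.3
Current account = (-793.6) + 2287.1 + (-410.2) + 757.3 = 1840.6
(Excluded from the current account — capital account: sale of embassy land to a foreign government 100.0; financial account: acquisition of a foreign subsidiary by a resident firm (outward FDI) 630.1, new loans extended by domestic banks to foreign borrowers 1455.6.)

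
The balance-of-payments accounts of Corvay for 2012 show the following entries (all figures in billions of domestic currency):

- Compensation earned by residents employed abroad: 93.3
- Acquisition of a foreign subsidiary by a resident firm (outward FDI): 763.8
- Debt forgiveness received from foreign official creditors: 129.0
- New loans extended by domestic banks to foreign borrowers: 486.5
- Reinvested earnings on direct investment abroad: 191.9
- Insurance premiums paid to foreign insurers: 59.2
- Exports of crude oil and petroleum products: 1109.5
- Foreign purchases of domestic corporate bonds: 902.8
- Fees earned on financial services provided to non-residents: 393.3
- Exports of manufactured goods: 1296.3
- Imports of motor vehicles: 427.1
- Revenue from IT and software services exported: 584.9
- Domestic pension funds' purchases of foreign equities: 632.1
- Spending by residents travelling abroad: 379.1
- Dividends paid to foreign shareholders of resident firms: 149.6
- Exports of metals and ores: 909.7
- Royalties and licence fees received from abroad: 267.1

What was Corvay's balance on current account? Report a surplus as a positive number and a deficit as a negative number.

Goods: 909.7 + 1109.5 + 1296.3 - 427.1 = 2888.4
Services: 393.3 - 379.1 + 267.1 - 59.2 + 584.9 = 807.0
Primary income: -149.6 + 93.3 + 191.9 = 135.6
Current account = 2888.4 + 807.0 + 135.6 = 3831.0
(Excluded from the current account — financial account: acquisition of a foreign subsidiary by a resident firm (outward FDI) 763.8, new loans extended by domestic banks to foreign borrowers 486.5, foreign purchases of domestic corporate bonds 902.8, domestic pension funds' purchases of foreign equities 632.1; capital account: debt forgiveness received from foreign official creditors 129.0.)

3831.0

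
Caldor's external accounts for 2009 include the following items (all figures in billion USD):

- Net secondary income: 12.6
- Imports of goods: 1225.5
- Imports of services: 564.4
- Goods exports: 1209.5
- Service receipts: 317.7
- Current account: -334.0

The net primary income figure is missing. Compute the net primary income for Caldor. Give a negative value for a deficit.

Current account = goods balance + services balance + net primary income + net secondary income
Sum of the known components = -250.1
Net primary income = CA - (known components) = -334.0 - (-250.1) = -83.9

-83.9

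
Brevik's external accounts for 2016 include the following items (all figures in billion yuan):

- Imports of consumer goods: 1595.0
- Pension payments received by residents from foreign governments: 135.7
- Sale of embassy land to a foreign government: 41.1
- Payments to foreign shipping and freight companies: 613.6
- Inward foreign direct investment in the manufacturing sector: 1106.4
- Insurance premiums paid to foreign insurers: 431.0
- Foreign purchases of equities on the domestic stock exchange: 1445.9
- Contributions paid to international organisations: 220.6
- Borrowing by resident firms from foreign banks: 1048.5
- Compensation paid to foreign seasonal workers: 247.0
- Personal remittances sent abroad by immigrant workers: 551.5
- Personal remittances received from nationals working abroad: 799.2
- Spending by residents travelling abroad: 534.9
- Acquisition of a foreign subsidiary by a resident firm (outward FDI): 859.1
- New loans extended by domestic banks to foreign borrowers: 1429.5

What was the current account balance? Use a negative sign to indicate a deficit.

-3258.7

Goods: -1595.0
Services: -613.6 - 534.9 - 431.0 = -1579.5
Primary income: -247.0
Secondary income: 135.7 - 220.6 - 551.5 + 799.2 = 162.8
Current account = (-1595.0) + (-1579.5) + (-247.0) + 162.8 = -3258.7
(Excluded from the current account — capital account: sale of embassy land to a foreign government 41.1; financial account: inward foreign direct investment in the manufacturing sector 1106.4, foreign purchases of equities on the domestic stock exchange 1445.9, borrowing by resident firms from foreign banks 1048.5, acquisition of a foreign subsidiary by a resident firm (outward FDI) 859.1, new loans extended by domestic banks to foreign borrowers 1429.5.)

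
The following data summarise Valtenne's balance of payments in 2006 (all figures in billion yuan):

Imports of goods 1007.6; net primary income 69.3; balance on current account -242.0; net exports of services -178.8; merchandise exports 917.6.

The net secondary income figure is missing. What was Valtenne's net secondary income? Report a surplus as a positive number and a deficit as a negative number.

-42.5

Current account = goods balance + services balance + net primary income + net secondary income
Sum of the known components = -199.5
Net secondary income = CA - (known components) = -242.0 - (-199.5) = -42.5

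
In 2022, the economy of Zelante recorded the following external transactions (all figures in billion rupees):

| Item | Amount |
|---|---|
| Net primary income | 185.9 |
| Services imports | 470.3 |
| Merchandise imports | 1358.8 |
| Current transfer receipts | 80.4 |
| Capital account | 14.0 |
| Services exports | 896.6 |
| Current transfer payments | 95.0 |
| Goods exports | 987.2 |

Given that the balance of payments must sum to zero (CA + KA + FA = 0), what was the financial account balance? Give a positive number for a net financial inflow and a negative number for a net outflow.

-240.0

Goods balance = 987.2 - 1358.8 = -371.6
Services balance = 896.6 - 470.3 = 426.3
Trade balance (goods + services) = -371.6 + 426.3 = 54.7
Net primary income = 185.9
Net secondary income = 80.4 - 95.0 = -14.6
Current account = 54.7 + 185.9 + (-14.6) = 226.0
Financial account = -(226.0 + 14.0) = -240.0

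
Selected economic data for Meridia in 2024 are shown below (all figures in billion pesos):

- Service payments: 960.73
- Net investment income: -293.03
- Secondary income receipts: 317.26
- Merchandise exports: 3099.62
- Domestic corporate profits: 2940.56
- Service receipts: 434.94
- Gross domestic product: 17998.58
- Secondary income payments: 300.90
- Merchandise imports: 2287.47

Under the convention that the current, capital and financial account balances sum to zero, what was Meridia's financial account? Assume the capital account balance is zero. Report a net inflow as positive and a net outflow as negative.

-9.69

Goods balance = 3099.62 - 2287.47 = 812.15
Services balance = 434.94 - 960.73 = -525.79
Trade balance (goods + services) = 812.15 + (-525.79) = 286.36
Net primary income = -293.03
Net secondary income = 317.26 - 300.90 = 16.36
Current account = 286.36 + (-293.03) + 16.36 = 9.69
Financial account = -(9.69) = -9.69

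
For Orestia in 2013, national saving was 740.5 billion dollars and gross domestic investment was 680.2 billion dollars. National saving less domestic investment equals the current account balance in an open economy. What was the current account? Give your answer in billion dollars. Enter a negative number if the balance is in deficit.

S - I = CA (net lending to the rest of the world).
CA = S - I = 740.5 - 680.2 = 60.3

60.3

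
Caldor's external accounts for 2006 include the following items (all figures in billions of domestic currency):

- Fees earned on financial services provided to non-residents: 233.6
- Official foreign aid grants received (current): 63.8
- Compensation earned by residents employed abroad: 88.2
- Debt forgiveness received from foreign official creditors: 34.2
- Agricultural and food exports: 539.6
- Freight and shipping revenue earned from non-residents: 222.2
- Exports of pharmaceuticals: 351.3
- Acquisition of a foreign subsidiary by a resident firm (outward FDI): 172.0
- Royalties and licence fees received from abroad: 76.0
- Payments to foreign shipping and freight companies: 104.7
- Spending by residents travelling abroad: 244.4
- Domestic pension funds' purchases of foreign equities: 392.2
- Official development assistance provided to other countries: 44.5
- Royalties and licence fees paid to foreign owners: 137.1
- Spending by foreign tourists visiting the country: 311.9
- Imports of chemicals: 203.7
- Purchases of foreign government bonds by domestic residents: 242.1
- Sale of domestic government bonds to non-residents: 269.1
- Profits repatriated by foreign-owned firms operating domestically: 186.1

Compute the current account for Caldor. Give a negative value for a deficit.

966.1

Goods: 351.3 - 203.7 + 539.6 = 687.2
Services: -137.1 - 244.4 - 104.7 + 222.2 + 233.6 + 76.0 + 311.9 = 357.5
Primary income: -186.1 + 88.2 = -97.9
Secondary income: 63.8 - 44.5 = 19.3
Current account = 687.2 + 357.5 + (-97.9) + 19.3 = 966.1
(Excluded from the current account — capital account: debt forgiveness received from foreign official creditors 34.2; financial account: acquisition of a foreign subsidiary by a resident firm (outward FDI) 172.0, domestic pension funds' purchases of foreign equities 392.2, purchases of foreign government bonds by domestic residents 242.1, sale of domestic government bonds to non-residents 269.1.)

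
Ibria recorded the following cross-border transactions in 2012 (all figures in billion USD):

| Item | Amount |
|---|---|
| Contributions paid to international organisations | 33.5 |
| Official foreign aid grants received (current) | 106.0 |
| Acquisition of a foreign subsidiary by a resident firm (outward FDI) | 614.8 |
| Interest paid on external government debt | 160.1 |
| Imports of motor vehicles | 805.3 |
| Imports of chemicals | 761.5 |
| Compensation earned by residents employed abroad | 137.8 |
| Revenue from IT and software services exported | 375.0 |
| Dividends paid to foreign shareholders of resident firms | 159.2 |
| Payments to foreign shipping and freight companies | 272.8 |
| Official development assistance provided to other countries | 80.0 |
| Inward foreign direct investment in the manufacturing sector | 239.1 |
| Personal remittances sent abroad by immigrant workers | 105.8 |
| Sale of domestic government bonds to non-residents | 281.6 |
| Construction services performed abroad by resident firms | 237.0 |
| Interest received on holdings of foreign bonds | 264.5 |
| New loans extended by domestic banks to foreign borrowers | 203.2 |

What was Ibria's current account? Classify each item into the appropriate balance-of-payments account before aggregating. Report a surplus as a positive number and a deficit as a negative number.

Goods: -805.3 - 761.5 = -1566.8
Services: 375.0 + 237.0 - 272.8 = 339.2
Primary income: 137.8 + 264.5 - 159.2 - 160.1 = 83.0
Secondary income: -33.5 + 106.0 - 80.0 - 105.8 = -113.3
Current account = (-1566.8) + 339.2 + 83.0 + (-113.3) = -1257.9
(Excluded from the current account — financial account: acquisition of a foreign subsidiary by a resident firm (outward FDI) 614.8, inward foreign direct investment in the manufacturing sector 239.1, sale of domestic government bonds to non-residents 281.6, new loans extended by domestic banks to foreign borrowers 203.2.)

-1257.9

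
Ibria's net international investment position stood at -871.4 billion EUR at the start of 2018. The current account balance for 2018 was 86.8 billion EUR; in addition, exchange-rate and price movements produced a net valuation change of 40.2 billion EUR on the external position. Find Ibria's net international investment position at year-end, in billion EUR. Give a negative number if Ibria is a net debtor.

Change in NIIP = current account + net valuation change = 86.8 + 40.2 = 127.0
End-of-year NIIP = -871.4 + 127.0 = -744.4

-744.4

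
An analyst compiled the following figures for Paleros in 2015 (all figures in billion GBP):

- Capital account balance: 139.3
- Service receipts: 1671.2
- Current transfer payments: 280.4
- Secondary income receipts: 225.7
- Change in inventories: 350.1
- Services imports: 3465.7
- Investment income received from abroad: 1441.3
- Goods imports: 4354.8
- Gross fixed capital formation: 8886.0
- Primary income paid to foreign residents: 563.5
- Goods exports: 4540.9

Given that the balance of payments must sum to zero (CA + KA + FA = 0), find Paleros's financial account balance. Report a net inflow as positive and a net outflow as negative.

Goods balance = 4540.9 - 4354.8 = 186.1
Services balance = 1671.2 - 3465.7 = -1794.5
Trade balance (goods + services) = 186.1 + (-1794.5) = -1608.4
Net primary income = 1441.3 - 563.5 = 877.8
Net secondary income = 225.7 - 280.4 = -54.7
Current account = -1608.4 + 877.8 + (-54.7) = -785.3
Financial account = -(-785.3 + 139.3) = 646.0

646.0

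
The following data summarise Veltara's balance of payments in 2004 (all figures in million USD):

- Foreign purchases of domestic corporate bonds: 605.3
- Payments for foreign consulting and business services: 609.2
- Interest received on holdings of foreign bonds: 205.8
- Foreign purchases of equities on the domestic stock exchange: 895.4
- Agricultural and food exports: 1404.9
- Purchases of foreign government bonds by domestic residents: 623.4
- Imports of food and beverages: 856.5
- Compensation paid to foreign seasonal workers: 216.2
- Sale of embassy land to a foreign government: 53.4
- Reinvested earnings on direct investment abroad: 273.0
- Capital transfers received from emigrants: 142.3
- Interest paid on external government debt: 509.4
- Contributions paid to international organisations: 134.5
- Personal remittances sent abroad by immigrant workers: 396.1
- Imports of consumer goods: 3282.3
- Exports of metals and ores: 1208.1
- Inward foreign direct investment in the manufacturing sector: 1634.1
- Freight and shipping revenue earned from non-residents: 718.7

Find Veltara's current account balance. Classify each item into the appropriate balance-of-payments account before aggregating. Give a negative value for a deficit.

Goods: 1208.1 + 1404.9 - 3282.3 - 856.5 = -1525.8
Services: -609.2 + 718.7 = 109.5
Primary income: 205.8 - 509.4 - 216.2 + 273.0 = -246.8
Secondary income: -134.5 - 396.1 = -530.6
Current account = (-1525.8) + 109.5 + (-246.8) + (-530.6) = -2193.7
(Excluded from the current account — financial account: foreign purchases of domestic corporate bonds 605.3, foreign purchases of equities on the domestic stock exchange 895.4, purchases of foreign government bonds by domestic residents 623.4, inward foreign direct investment in the manufacturing sector 1634.1; capital account: sale of embassy land to a foreign government 53.4, capital transfers received from emigrants 142.3.)

-2193.7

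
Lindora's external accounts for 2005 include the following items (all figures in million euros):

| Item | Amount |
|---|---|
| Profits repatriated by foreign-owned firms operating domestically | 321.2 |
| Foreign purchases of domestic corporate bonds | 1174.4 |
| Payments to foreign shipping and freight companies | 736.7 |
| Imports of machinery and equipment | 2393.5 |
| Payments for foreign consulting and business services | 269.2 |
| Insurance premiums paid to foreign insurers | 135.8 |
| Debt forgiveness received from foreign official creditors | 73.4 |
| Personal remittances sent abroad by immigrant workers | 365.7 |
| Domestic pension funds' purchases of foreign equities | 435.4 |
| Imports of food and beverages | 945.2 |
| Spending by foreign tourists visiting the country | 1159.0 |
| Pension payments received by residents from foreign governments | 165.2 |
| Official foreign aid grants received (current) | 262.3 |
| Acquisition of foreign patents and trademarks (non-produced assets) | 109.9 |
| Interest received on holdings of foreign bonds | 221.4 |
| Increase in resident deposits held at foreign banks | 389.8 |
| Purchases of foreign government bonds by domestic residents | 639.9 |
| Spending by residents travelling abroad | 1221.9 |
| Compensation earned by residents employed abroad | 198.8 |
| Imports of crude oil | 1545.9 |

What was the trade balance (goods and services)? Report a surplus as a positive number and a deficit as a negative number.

-6089.2

Goods: -945.2 - 2393.5 - 1545.9 = -4884.6
Services: -1221.9 - 269.2 + 1159.0 - 135.8 - 736.7 = -1204.6
Trade balance = -4884.6 + (-1204.6) = -6089.2
(Excluded from the trade balance — primary income: profits repatriated by foreign-owned firms operating domestically 321.2, interest received on holdings of foreign bonds 221.4, compensation earned by residents employed abroad 198.8; financial account: foreign purchases of domestic corporate bonds 1174.4, domestic pension funds' purchases of foreign equities 435.4, increase in resident deposits held at foreign banks 389.8, purchases of foreign government bonds by domestic residents 639.9; capital account: debt forgiveness received from foreign official creditors 73.4, acquisition of foreign patents and trademarks (non-produced assets) 109.9; secondary income: personal remittances sent abroad by immigrant workers 365.7, pension payments received by residents from foreign governments 165.2, official foreign aid grants received (current) 262.3.)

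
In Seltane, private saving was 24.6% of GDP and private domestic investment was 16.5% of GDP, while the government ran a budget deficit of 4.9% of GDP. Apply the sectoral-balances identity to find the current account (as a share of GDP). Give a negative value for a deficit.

By the sectoral-balances identity, CA = (S_private - I) + (T - G).
Private balance = 24.6 - 16.5 = 8.1
Government balance (T - G) = -4.9
CA = 8.1 + (-4.9) = 3.2

3.2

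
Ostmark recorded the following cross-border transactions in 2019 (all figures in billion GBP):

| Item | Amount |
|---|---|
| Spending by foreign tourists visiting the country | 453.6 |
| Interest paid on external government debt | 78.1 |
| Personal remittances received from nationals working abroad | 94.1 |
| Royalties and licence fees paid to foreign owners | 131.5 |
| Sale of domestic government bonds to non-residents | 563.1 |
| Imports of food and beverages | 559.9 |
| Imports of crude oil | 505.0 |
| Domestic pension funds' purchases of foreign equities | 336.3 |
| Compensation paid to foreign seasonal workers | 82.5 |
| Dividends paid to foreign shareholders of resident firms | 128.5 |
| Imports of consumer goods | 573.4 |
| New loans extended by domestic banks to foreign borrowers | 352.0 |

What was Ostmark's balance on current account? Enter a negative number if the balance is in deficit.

Goods: -559.9 - 573.4 - 505.0 = -1638.3
Services: 453.6 - 131.5 = 322.1
Primary income: -82.5 - 128.5 - 78.1 = -289.1
Secondary income: 94.1
Current account = (-1638.3) + 322.1 + (-289.1) + 94.1 = -1511.2
(Excluded from the current account — financial account: sale of domestic government bonds to non-residents 563.1, domestic pension funds' purchases of foreign equities 336.3, new loans extended by domestic banks to foreign borrowers 352.0.)

-1511.2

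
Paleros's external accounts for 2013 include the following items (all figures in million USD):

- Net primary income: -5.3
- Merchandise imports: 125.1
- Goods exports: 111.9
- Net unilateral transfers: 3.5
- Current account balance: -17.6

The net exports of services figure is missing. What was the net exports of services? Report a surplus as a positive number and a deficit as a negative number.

-2.6

Current account = goods balance + services balance + net primary income + net secondary income
Sum of the known components = -15.0
Net exports of services = CA - (known components) = -17.6 - (-15.0) = -2.6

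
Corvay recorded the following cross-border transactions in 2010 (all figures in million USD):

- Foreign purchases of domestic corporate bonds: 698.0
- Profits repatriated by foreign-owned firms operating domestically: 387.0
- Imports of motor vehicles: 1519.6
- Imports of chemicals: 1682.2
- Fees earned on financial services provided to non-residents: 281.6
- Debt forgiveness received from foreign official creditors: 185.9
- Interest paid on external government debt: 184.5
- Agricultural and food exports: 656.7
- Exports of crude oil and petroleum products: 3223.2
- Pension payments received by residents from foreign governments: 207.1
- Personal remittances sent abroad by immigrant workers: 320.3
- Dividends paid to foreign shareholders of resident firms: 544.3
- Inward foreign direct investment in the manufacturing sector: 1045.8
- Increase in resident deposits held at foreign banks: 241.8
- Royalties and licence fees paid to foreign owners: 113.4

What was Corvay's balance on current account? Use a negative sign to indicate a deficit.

Goods: 656.7 + 3223.2 - 1682.2 - 1519.6 = 678.1
Services: -113.4 + 281.6 = 168.2
Primary income: -387.0 - 544.3 - 184.5 = -1115.8
Secondary income: 207.1 - 320.3 = -113.2
Current account = 678.1 + 168.2 + (-1115.8) + (-113.2) = -382.7
(Excluded from the current account — financial account: foreign purchases of domestic corporate bonds 698.0, inward foreign direct investment in the manufacturing sector 1045.8, increase in resident deposits held at foreign banks 241.8; capital account: debt forgiveness received from foreign official creditors 185.9.)

-382.7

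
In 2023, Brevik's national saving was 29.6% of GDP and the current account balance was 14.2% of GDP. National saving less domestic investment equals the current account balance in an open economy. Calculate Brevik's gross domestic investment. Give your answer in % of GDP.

15.4

I = S - CA = 29.6 - 14.2 = 15.4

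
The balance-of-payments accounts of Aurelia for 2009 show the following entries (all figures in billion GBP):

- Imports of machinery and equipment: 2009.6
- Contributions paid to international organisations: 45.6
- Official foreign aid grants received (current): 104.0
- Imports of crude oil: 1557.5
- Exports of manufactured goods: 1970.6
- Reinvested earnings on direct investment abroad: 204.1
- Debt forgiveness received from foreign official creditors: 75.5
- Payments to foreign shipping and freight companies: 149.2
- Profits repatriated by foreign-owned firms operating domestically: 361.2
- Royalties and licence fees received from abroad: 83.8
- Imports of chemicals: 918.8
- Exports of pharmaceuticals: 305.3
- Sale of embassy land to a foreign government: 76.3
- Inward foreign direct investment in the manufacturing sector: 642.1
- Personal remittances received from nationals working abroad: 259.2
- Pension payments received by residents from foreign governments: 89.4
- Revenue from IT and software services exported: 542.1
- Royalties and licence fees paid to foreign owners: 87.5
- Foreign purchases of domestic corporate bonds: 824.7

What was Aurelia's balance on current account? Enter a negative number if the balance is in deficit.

-1570.9

Goods: -918.8 - 1557.5 - 2009.6 + 1970.6 + 305.3 = -2210.0
Services: 542.1 - 149.2 - 87.5 + 83.8 = 389.2
Primary income: 204.1 - 361.2 = -157.1
Secondary income: 89.4 + 104.0 - 45.6 + 259.2 = 407.0
Current account = (-2210.0) + 389.2 + (-157.1) + 407.0 = -1570.9
(Excluded from the current account — capital account: debt forgiveness received from foreign official creditors 75.5, sale of embassy land to a foreign government 76.3; financial account: inward foreign direct investment in the manufacturing sector 642.1, foreign purchases of domestic corporate bonds 824.7.)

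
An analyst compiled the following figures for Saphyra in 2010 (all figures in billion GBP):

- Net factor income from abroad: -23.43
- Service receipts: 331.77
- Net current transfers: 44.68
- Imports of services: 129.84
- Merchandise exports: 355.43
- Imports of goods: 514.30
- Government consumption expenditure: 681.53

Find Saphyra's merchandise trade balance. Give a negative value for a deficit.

-158.87

Goods balance = 355.43 - 514.30 = -158.87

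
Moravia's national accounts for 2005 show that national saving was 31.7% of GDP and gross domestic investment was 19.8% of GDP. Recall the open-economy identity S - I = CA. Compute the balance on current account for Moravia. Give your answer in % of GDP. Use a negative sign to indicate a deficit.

11.9

CA = S - I = 31.7 - 19.8 = 11.9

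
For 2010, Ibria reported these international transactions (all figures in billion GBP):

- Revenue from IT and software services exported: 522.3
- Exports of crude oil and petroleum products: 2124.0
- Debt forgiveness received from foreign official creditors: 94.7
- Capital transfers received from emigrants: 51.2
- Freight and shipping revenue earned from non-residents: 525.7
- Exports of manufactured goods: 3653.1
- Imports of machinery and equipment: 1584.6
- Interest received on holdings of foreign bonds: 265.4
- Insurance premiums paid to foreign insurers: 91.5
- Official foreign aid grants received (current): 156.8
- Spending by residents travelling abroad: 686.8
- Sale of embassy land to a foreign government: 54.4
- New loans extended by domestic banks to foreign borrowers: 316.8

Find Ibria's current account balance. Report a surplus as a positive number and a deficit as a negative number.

4884.4

Goods: -1584.6 + 3653.1 + 2124.0 = 4192.5
Services: 525.7 + 522.3 - 686.8 - 91.5 = 269.7
Primary income: 265.4
Secondary income: 156.8
Current account = 4192.5 + 269.7 + 265.4 + 156.8 = 4884.4
(Excluded from the current account — capital account: debt forgiveness received from foreign official creditors 94.7, capital transfers received from emigrants 51.2, sale of embassy land to a foreign government 54.4; financial account: new loans extended by domestic banks to foreign borrowers 316.8.)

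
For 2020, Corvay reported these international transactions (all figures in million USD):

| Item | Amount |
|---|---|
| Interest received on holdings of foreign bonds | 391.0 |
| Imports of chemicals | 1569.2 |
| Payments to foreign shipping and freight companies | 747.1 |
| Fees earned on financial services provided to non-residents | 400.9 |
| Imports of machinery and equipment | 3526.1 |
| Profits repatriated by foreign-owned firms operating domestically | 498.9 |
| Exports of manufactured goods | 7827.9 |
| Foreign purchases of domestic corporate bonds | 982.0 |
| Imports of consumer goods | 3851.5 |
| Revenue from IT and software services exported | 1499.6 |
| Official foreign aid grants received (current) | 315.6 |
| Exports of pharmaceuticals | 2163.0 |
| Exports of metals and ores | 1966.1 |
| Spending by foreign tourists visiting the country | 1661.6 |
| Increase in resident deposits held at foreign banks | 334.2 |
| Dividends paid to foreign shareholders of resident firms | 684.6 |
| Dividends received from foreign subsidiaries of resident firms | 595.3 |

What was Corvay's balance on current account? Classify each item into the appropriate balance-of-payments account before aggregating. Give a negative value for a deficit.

5943.6

Goods: -3851.5 - 3526.1 + 7827.9 - 1569.2 + 1966.1 + 2163.0 = 3010.2
Services: 1661.6 - 747.1 + 1499.6 + 400.9 = 2815.0
Primary income: -498.9 + 391.0 - 684.6 + 595.3 = -197.2
Secondary income: 315.6
Current account = 3010.2 + 2815.0 + (-197.2) + 315.6 = 5943.6
(Excluded from the current account — financial account: foreign purchases of domestic corporate bonds 982.0, increase in resident deposits held at foreign banks 334.2.)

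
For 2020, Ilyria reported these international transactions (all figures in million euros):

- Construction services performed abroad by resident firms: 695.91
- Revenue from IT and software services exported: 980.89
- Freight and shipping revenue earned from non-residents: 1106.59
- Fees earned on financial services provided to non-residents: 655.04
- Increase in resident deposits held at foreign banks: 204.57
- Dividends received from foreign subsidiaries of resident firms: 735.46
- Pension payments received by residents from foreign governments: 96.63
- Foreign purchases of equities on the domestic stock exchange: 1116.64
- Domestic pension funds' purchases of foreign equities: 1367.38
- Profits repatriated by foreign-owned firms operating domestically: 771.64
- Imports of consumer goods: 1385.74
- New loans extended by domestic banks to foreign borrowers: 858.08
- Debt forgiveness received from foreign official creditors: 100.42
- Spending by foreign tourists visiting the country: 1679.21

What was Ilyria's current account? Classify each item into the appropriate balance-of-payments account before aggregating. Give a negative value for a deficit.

3792.35

Goods: -1385.74
Services: 655.04 + 980.89 + 1679.21 + 695.91 + 1106.59 = 5117.64
Primary income: 735.46 - 771.64 = -36.18
Secondary income: 96.63
Current account = (-1385.74) + 5117.64 + (-36.18) + 96.63 = 3792.35
(Excluded from the current account — financial account: increase in resident deposits held at foreign banks 204.57, foreign purchases of equities on the domestic stock exchange 1116.64, domestic pension funds' purchases of foreign equities 1367.38, new loans extended by domestic banks to foreign borrowers 858.08; capital account: debt forgiveness received from foreign official creditors 100.42.)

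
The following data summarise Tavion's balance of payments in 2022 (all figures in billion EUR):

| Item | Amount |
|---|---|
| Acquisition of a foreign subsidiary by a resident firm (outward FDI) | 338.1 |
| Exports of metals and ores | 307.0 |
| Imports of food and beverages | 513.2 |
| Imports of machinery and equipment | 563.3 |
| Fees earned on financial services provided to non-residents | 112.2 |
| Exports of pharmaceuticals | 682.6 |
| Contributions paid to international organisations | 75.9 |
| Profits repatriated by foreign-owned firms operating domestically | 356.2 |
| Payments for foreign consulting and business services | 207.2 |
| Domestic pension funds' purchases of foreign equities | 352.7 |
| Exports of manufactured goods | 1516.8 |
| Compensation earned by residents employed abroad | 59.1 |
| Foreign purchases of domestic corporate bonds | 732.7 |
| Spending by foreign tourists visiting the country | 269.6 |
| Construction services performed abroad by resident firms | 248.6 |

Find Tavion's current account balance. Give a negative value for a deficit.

1480.1

Goods: -513.2 - 563.3 + 307.0 + 682.6 + 1516.8 = 1429.9
Services: 112.2 + 248.6 + 269.6 - 207.2 = 423.2
Primary income: 59.1 - 356.2 = -297.1
Secondary income: -75.9
Current account = 1429.9 + 423.2 + (-297.1) + (-75.9) = 1480.1
(Excluded from the current account — financial account: acquisition of a foreign subsidiary by a resident firm (outward FDI) 338.1, domestic pension funds' purchases of foreign equities 352.7, foreign purchases of domestic corporate bonds 732.7.)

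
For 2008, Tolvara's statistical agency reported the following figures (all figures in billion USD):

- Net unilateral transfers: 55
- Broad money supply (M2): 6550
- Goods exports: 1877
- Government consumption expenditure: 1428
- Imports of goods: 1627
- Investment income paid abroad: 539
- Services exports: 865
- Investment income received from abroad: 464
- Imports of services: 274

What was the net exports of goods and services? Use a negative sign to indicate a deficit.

841

Goods balance = 1877 - 1627 = 250
Services balance = 865 - 274 = 591
Trade balance (goods + services) = 250 + 591 = 841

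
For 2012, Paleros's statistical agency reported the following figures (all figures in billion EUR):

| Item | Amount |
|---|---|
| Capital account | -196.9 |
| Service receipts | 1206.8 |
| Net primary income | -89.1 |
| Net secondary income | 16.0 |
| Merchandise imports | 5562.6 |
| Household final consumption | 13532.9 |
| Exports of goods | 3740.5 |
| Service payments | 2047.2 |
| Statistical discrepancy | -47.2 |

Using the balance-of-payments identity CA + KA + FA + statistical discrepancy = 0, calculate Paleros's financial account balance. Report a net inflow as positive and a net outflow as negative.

2979.7

Goods balance = 3740.5 - 5562.6 = -1822.1
Services balance = 1206.8 - 2047.2 = -840.4
Trade balance (goods + services) = -1822.1 + (-840.4) = -2662.5
Net primary income = -89.1
Net secondary income = 16.0
Current account = -2662.5 + (-89.1) + 16.0 = -2735.6
Financial account = -(-2735.6 + (-196.9) + (-47.2)) = 2979.7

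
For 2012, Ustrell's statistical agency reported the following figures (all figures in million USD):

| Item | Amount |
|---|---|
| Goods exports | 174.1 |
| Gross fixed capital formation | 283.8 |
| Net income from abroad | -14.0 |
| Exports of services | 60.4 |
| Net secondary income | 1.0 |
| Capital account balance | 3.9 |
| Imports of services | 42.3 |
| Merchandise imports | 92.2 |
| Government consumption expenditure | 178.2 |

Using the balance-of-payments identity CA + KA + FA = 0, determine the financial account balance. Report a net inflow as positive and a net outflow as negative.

-90.9

Goods balance = 174.1 - 92.2 = 81.9
Services balance = 60.4 - 42.3 = 18.1
Trade balance (goods + services) = 81.9 + 18.1 = 100.0
Net primary income = -14.0
Net secondary income = 1.0
Current account = 100.0 + (-14.0) + 1.0 = 87.0
Financial account = -(87.0 + 3.9) = -90.9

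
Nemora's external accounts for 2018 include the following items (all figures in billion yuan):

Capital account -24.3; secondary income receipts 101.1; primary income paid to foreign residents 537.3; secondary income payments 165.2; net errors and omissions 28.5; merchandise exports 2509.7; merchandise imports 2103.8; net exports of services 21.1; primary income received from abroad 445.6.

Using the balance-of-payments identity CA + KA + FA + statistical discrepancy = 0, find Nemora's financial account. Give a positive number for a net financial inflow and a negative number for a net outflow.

-275.4

Goods balance = 2509.7 - 2103.8 = 405.9
Services balance = 21.1
Trade balance (goods + services) = 405.9 + 21.1 = 427.0
Net primary income = 445.6 - 537.3 = -91.7
Net secondary income = 101.1 - 165.2 = -64.1
Current account = 427.0 + (-91.7) + (-64.1) = 271.2
Financial account = -(271.2 + (-24.3) + 28.5) = -275.4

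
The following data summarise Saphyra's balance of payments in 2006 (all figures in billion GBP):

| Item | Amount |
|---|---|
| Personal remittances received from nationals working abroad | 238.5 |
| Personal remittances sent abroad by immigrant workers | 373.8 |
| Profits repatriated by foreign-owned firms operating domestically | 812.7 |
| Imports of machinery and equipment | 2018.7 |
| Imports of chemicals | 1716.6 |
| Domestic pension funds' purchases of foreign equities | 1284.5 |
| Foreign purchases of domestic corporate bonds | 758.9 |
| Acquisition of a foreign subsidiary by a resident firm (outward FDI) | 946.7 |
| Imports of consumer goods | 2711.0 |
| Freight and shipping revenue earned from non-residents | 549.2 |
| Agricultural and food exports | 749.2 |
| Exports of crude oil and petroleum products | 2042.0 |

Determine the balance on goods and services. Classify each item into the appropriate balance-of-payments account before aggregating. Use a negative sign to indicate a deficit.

-3105.9

Goods: 749.2 - 2711.0 - 2018.7 + 2042.0 - 1716.6 = -3655.1
Services: 549.2
Trade balance = -3655.1 + 549.2 = -3105.9
(Excluded from the trade balance — secondary income: personal remittances received from nationals working abroad 238.5, personal remittances sent abroad by immigrant workers 373.8; primary income: profits repatriated by foreign-owned firms operating domestically 812.7; financial account: domestic pension funds' purchases of foreign equities 1284.5, foreign purchases of domestic corporate bonds 758.9, acquisition of a foreign subsidiary by a resident firm (outward FDI) 946.7.)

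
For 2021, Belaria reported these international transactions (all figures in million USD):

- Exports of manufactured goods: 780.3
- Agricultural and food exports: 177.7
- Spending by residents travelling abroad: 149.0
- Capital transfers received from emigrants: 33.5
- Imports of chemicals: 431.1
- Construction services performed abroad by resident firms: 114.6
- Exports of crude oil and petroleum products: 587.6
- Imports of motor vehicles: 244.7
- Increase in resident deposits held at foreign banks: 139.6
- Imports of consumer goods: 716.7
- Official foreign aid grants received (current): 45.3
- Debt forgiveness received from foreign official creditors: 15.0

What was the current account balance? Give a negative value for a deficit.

164.0

Goods: 780.3 - 244.7 + 587.6 - 431.1 + 177.7 - 716.7 = 153.1
Services: -149.0 + 114.6 = -34.4
Secondary income: 45.3
Current account = 153.1 + (-34.4) + 45.3 = 164.0
(Excluded from the current account — capital account: capital transfers received from emigrants 33.5, debt forgiveness received from foreign official creditors 15.0; financial account: increase in resident deposits held at foreign banks 139.6.)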